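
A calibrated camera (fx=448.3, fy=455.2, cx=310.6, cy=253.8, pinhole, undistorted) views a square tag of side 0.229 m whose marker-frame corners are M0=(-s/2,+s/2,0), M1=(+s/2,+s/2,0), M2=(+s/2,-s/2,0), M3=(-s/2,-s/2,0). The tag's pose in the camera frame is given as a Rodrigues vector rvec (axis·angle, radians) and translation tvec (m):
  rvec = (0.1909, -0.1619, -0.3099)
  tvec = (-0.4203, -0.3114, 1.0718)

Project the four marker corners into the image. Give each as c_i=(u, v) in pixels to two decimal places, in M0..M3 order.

c0=(105.32, 183.03) c1=(197.62, 155.15) c2=(164.80, 58.97) c3=(67.26, 85.41)

Intrinsics K: fx=448.3, fy=455.2, cx=310.6, cy=253.8
Marker side s = 0.229 m; corners in marker frame (Z=0):
  M0 = (-0.1145, +0.1145, 0)
  M1 = (+0.1145, +0.1145, 0)
  M2 = (+0.1145, -0.1145, 0)
  M3 = (-0.1145, -0.1145, 0)
rvec = (0.1909, -0.1619, -0.3099), |rvec| = θ = 0.39836 rad = 22.824°
Rodrigues: sinθ=0.38791, 1−cosθ=0.07830; R = I + sinθ·[k]× + (1−cosθ)·[k]×²:
    [+0.93968 +0.28652 -0.18684]
    [-0.31702 +0.93463 -0.16113]
    [+0.12846 +0.21065 +0.96908]
t = (-0.4203, -0.3114, 1.0718) m
M0: Pc = R·M0+t = (-0.49509, -0.16809, +1.08121); u = 448.3·(-0.49509)/1.08121 + 310.6 = 105.3231, v = 455.2·(-0.16809)/1.08121 + 253.8 = 183.0341
M1: Pc = R·M1+t = (-0.27990, -0.24068, +1.11063); u = 448.3·(-0.27990)/1.11063 + 310.6 = 197.6195, v = 455.2·(-0.24068)/1.11063 + 253.8 = 155.1539
M2: Pc = R·M2+t = (-0.34551, -0.45471, +1.06239); u = 448.3·(-0.34551)/1.06239 + 310.6 = 164.8027, v = 455.2·(-0.45471)/1.06239 + 253.8 = 58.9697
M3: Pc = R·M3+t = (-0.56070, -0.38212, +1.03297); u = 448.3·(-0.56070)/1.03297 + 310.6 = 67.2617, v = 455.2·(-0.38212)/1.03297 + 253.8 = 85.4126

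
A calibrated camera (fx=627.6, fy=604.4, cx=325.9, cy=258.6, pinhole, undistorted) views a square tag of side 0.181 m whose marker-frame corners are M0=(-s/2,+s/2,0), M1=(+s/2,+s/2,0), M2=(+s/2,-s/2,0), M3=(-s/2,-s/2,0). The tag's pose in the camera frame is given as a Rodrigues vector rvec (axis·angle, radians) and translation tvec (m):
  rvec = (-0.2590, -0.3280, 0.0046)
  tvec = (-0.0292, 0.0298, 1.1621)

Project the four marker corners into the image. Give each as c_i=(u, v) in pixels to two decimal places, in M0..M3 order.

c0=(262.88, 320.16) c1=(358.08, 321.47) c2=(353.37, 231.95) c3=(261.69, 226.24)

Intrinsics K: fx=627.6, fy=604.4, cx=325.9, cy=258.6
Marker side s = 0.181 m; corners in marker frame (Z=0):
  M0 = (-0.0905, +0.0905, 0)
  M1 = (+0.0905, +0.0905, 0)
  M2 = (+0.0905, -0.0905, 0)
  M3 = (-0.0905, -0.0905, 0)
rvec = (-0.2590, -0.3280, 0.0046), |rvec| = θ = 0.41795 rad = 23.947°
Rodrigues: sinθ=0.40589, 1−cosθ=0.08608; R = I + sinθ·[k]× + (1−cosθ)·[k]×²:
    [+0.94698 +0.03739 -0.31912]
    [+0.04633 +0.96693 +0.25078]
    [+0.31795 -0.25227 +0.91393]
t = (-0.0292, 0.0298, 1.1621) m
M0: Pc = R·M0+t = (-0.11152, +0.11311, +1.11050); u = 627.6·(-0.11152)/1.11050 + 325.9 = 262.8757, v = 604.4·(+0.11311)/1.11050 + 258.6 = 320.1641
M1: Pc = R·M1+t = (+0.05989, +0.12150, +1.16804); u = 627.6·(+0.05989)/1.16804 + 325.9 = 358.0770, v = 604.4·(+0.12150)/1.16804 + 258.6 = 321.4699
M2: Pc = R·M2+t = (+0.05312, -0.05351, +1.21370); u = 627.6·(+0.05312)/1.21370 + 325.9 = 353.3666, v = 604.4·(-0.05351)/1.21370 + 258.6 = 231.9507
M3: Pc = R·M3+t = (-0.11829, -0.06190, +1.15616); u = 627.6·(-0.11829)/1.15616 + 325.9 = 261.6907, v = 604.4·(-0.06190)/1.15616 + 258.6 = 226.2406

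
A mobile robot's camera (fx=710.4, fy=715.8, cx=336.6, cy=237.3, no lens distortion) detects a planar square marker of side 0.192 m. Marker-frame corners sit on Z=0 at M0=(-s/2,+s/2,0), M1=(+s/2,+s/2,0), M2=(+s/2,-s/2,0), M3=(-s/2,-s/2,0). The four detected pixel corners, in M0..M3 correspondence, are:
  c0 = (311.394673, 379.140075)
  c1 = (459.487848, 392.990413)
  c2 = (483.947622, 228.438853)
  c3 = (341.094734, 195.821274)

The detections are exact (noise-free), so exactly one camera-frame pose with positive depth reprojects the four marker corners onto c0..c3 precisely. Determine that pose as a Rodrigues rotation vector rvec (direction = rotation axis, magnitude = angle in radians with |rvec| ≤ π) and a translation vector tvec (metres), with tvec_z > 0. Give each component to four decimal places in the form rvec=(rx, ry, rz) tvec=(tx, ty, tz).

rvec=(-0.0246, -0.4713, 0.1735) tvec=(0.0735, 0.0677, 0.7849)

Intrinsics K: fx=710.4, fy=715.8, cx=336.6, cy=237.3
Marker side s = 0.192 m; corners in marker frame (Z=0):
  M0 = (-0.0960, +0.0960, 0)
  M1 = (+0.0960, +0.0960, 0)
  M2 = (+0.0960, -0.0960, 0)
  M3 = (-0.0960, -0.0960, 0)
Detected image corners:
  c0 = (311.394673, 379.140075) px
  c1 = (459.487848, 392.990413) px
  c2 = (483.947622, 228.438853) px
  c3 = (341.094734, 195.821274) px
Planar DLT: solve 8×8 A·h = b for H (H[2,2]=1):
  H  [+986.09719 -172.60509 +403.08610]
  H  [+292.70945 +879.00050 +299.06025]
  H  [+0.57279 -0.08099 +1.00000]
B = K⁻¹H; ‖b₁‖=1.273994, ‖b₂‖=1.273994; λ = 2/(‖b₁‖+‖b₂‖) = 0.784933, sign → tz>0 ⇒ λ=+0.784933
r₁ = λ·B[:,0] = (+0.87653,+0.17193,+0.44960); r₂ = λ·B[:,1] = (-0.16059,+0.98497,-0.06357)
r₃ = r₁×r₂ = (-0.45377,-0.01648,+0.89097); SVD([r₁ r₂ r₃]) → R = UVᵀ:
  R  [+0.87653 -0.16059 -0.45377]
  R  [+0.17193 +0.98497 -0.01648]
  R  [+0.44960 -0.06357 +0.89097]
t = (+0.07346, +0.06773, +0.78493) m
tr R = 2.752464; θ = arccos((tr R − 1)/2) = 0.502810 rad = 28.809°
axis k = ((R−Rᵀ)₃₂, (R−Rᵀ)₁₃, (R−Rᵀ)₂₁) / (2 sinθ) = (-0.048865, -0.937323, +0.345019)
rvec = θ·k = (-0.024570, -0.471295, +0.173479)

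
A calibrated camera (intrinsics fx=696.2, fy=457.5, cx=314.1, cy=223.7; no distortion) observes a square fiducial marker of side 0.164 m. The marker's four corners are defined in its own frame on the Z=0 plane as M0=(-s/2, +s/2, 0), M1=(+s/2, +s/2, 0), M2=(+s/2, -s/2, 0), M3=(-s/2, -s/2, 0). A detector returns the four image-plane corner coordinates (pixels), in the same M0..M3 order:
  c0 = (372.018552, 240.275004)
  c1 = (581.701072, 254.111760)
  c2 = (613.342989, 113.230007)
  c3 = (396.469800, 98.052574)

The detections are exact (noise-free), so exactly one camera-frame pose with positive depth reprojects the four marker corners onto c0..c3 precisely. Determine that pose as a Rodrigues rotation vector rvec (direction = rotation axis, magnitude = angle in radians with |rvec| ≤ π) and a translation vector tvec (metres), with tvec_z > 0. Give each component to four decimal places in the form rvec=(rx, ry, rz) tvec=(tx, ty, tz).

rvec=(0.1126, -0.0135, 0.1016) tvec=(0.1347, -0.0533, 0.5301)

Intrinsics K: fx=696.2, fy=457.5, cx=314.1, cy=223.7
Marker side s = 0.164 m; corners in marker frame (Z=0):
  M0 = (-0.0820, +0.0820, 0)
  M1 = (+0.0820, +0.0820, 0)
  M2 = (+0.0820, -0.0820, 0)
  M3 = (-0.0820, -0.0820, 0)
Detected image corners:
  c0 = (372.018552, 240.275004) px
  c1 = (581.701072, 254.111760) px
  c2 = (613.342989, 113.230007) px
  c3 = (396.469800, 98.052574) px
Planar DLT: solve 8×8 A·h = b for H (H[2,2]=1):
  H  [+1317.86402 -67.82888 +490.95773]
  H  [+94.77278 +900.21785 +177.65960]
  H  [+0.03619 +0.21034 +1.00000]
B = K⁻¹H; ‖b₁‖=1.886495, ‖b₂‖=1.886495; λ = 2/(‖b₁‖+‖b₂‖) = 0.530083, sign → tz>0 ⇒ λ=+0.530083
r₁ = λ·B[:,0] = (+0.99476,+0.10043,+0.01919); r₂ = λ·B[:,1] = (-0.10195,+0.98852,+0.11150)
r₃ = r₁×r₂ = (-0.00777,-0.11287,+0.99358); SVD([r₁ r₂ r₃]) → R = UVᵀ:
  R  [+0.99476 -0.10195 -0.00777]
  R  [+0.10043 +0.98852 -0.11287]
  R  [+0.01919 +0.11150 +0.99358]
t = (+0.13466, -0.05334, +0.53008) m
tr R = 2.976860; θ = arccos((tr R − 1)/2) = 0.152264 rad = 8.724°
axis k = ((R−Rᵀ)₃₂, (R−Rᵀ)₁₃, (R−Rᵀ)₂₁) / (2 sinθ) = (+0.739623, -0.088857, +0.667130)
rvec = θ·k = (+0.112618, -0.013530, +0.101580)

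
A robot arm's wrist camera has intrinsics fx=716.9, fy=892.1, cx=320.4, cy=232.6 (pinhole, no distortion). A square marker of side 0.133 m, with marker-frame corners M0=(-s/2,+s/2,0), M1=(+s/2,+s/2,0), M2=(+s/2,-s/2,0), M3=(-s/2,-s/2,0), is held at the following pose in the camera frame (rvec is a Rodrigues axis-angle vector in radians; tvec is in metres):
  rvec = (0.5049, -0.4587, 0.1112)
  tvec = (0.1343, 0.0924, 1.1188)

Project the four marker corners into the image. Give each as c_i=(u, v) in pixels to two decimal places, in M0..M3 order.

Intrinsics K: fx=716.9, fy=892.1, cx=320.4, cy=232.6
Marker side s = 0.133 m; corners in marker frame (Z=0):
  M0 = (-0.0665, +0.0665, 0)
  M1 = (+0.0665, +0.0665, 0)
  M2 = (+0.0665, -0.0665, 0)
  M3 = (-0.0665, -0.0665, 0)
rvec = (0.5049, -0.4587, 0.1112), |rvec| = θ = 0.69115 rad = 39.600°
Rodrigues: sinθ=0.63743, 1−cosθ=0.22949; R = I + sinθ·[k]× + (1−cosθ)·[k]×²:
    [+0.89298 -0.21382 -0.39607]
    [-0.00871 +0.87159 -0.49016]
    [+0.45002 +0.44115 +0.77645]
t = (0.1343, 0.0924, 1.1188) m
M0: Pc = R·M0+t = (+0.06070, +0.15094, +1.11821); u = 716.9·(+0.06070)/1.11821 + 320.4 = 359.3144, v = 892.1·(+0.15094)/1.11821 + 232.6 = 353.0187
M1: Pc = R·M1+t = (+0.17946, +0.14978, +1.17806); u = 716.9·(+0.17946)/1.17806 + 320.4 = 429.6114, v = 892.1·(+0.14978)/1.17806 + 232.6 = 346.0239
M2: Pc = R·M2+t = (+0.20790, +0.03386, +1.11939); u = 716.9·(+0.20790)/1.11939 + 320.4 = 453.5484, v = 892.1·(+0.03386)/1.11939 + 232.6 = 259.5850
M3: Pc = R·M3+t = (+0.08914, +0.03502, +1.05954); u = 716.9·(+0.08914)/1.05954 + 320.4 = 380.7107, v = 892.1·(+0.03502)/1.05954 + 232.6 = 262.0842

c0=(359.31, 353.02) c1=(429.61, 346.02) c2=(453.55, 259.58) c3=(380.71, 262.08)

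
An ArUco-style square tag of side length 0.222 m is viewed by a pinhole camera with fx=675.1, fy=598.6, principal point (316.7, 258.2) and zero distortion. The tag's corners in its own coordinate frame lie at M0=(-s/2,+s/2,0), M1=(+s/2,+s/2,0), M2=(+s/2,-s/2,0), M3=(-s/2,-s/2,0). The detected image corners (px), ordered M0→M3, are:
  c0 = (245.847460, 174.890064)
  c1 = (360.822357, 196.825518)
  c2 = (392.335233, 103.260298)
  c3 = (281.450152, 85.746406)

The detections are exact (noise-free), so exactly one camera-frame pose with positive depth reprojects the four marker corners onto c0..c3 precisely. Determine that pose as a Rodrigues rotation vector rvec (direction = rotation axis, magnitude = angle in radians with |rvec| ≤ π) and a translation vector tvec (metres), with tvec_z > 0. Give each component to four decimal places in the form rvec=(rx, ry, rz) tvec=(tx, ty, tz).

Intrinsics K: fx=675.1, fy=598.6, cx=316.7, cy=258.2
Marker side s = 0.222 m; corners in marker frame (Z=0):
  M0 = (-0.1110, +0.1110, 0)
  M1 = (+0.1110, +0.1110, 0)
  M2 = (+0.1110, -0.1110, 0)
  M3 = (-0.1110, -0.1110, 0)
Detected image corners:
  c0 = (245.847460, 174.890064) px
  c1 = (360.822357, 196.825518) px
  c2 = (392.335233, 103.260298) px
  c3 = (281.450152, 85.746406) px
Planar DLT: solve 8×8 A·h = b for H (H[2,2]=1):
  H  [+453.48721 -219.89774 +319.43608]
  H  [+64.53366 +381.29319 +138.90661]
  H  [-0.17177 -0.21418 +1.00000]
B = K⁻¹H; ‖b₁‖=0.792826, ‖b₂‖=0.792826; λ = 2/(‖b₁‖+‖b₂‖) = 1.261311, sign → tz>0 ⇒ λ=+1.261311
r₁ = λ·B[:,0] = (+0.94890,+0.22943,-0.21666); r₂ = λ·B[:,1] = (-0.28411,+0.91995,-0.27014)
r₃ = r₁×r₂ = (+0.13734,+0.31790,+0.93813); SVD([r₁ r₂ r₃]) → R = UVᵀ:
  R  [+0.94890 -0.28411 +0.13734]
  R  [+0.22943 +0.91995 +0.31790]
  R  [-0.21666 -0.27014 +0.93813]
t = (+0.00511, -0.25136, +1.26131) m
tr R = 2.806977; θ = arccos((tr R − 1)/2) = 0.442957 rad = 25.380°
axis k = ((R−Rᵀ)₃₂, (R−Rᵀ)₁₃, (R−Rᵀ)₂₁) / (2 sinθ) = (-0.685980, +0.412958, +0.599080)
rvec = θ·k = (-0.303860, +0.182923, +0.265367)

rvec=(-0.3039, 0.1829, 0.2654) tvec=(0.0051, -0.2514, 1.2613)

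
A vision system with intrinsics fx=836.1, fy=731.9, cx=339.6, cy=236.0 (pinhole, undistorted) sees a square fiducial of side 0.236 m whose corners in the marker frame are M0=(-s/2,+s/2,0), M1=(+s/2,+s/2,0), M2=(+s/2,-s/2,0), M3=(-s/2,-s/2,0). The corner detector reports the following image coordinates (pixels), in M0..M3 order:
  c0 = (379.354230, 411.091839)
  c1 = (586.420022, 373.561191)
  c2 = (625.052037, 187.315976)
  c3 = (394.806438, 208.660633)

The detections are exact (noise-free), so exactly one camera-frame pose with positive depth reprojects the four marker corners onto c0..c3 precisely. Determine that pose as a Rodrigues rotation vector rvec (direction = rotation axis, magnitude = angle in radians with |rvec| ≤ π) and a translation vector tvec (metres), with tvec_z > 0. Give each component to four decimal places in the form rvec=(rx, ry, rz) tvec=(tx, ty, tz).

rvec=(0.4096, -0.3641, -0.0385) tvec=(0.1524, 0.0691, 0.7887)

Intrinsics K: fx=836.1, fy=731.9, cx=339.6, cy=236.0
Marker side s = 0.236 m; corners in marker frame (Z=0):
  M0 = (-0.1180, +0.1180, 0)
  M1 = (+0.1180, +0.1180, 0)
  M2 = (+0.1180, -0.1180, 0)
  M3 = (-0.1180, -0.1180, 0)
Detected image corners:
  c0 = (379.354230, 411.091839) px
  c1 = (586.420022, 373.561191) px
  c2 = (625.052037, 187.315976) px
  c3 = (394.806438, 208.660633) px
Planar DLT: solve 8×8 A·h = b for H (H[2,2]=1):
  H  [+1136.55259 +132.25114 +501.14116]
  H  [-0.14754 +969.97468 +300.17113]
  H  [+0.42899 +0.50225 +1.00000]
B = K⁻¹H; ‖b₁‖=1.267951, ‖b₂‖=1.267951; λ = 2/(‖b₁‖+‖b₂‖) = 0.788674, sign → tz>0 ⇒ λ=+0.788674
r₁ = λ·B[:,0] = (+0.93466,-0.10925,+0.33834); r₂ = λ·B[:,1] = (-0.03614,+0.91749,+0.39611)
r₃ = r₁×r₂ = (-0.35370,-0.38246,+0.85359); SVD([r₁ r₂ r₃]) → R = UVᵀ:
  R  [+0.93466 -0.03614 -0.35370]
  R  [-0.10925 +0.91749 -0.38246]
  R  [+0.33834 +0.39611 +0.85359]
t = (+0.15238, +0.06915, +0.78867) m
tr R = 2.705745; θ = arccos((tr R − 1)/2) = 0.549333 rad = 31.474°
axis k = ((R−Rᵀ)₃₂, (R−Rᵀ)₁₃, (R−Rᵀ)₂₁) / (2 sinθ) = (+0.745590, -0.662716, -0.070017)
rvec = θ·k = (+0.409578, -0.364052, -0.038463)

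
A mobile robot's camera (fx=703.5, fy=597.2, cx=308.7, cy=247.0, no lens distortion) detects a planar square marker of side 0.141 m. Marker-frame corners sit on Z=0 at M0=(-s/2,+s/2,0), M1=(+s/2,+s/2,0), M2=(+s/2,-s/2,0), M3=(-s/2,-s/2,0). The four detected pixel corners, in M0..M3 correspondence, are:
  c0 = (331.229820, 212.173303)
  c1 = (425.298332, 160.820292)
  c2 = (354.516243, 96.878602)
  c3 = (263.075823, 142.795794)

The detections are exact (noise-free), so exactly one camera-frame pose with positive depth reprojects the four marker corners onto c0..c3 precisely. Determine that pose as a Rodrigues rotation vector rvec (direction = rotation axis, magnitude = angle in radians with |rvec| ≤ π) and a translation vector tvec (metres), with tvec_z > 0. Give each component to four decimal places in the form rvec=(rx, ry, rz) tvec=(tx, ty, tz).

rvec=(-0.4280, -0.1256, -0.6145) tvec=(0.0423, -0.1367, 0.8567)

Intrinsics K: fx=703.5, fy=597.2, cx=308.7, cy=247.0
Marker side s = 0.141 m; corners in marker frame (Z=0):
  M0 = (-0.0705, +0.0705, 0)
  M1 = (+0.0705, +0.0705, 0)
  M2 = (+0.0705, -0.0705, 0)
  M3 = (-0.0705, -0.0705, 0)
Detected image corners:
  c0 = (331.229820, 212.173303) px
  c1 = (425.298332, 160.820292) px
  c2 = (354.516243, 96.878602) px
  c3 = (263.075823, 142.795794) px
Planar DLT: solve 8×8 A·h = b for H (H[2,2]=1):
  H  [+753.46889 +352.00466 +343.43877]
  H  [-301.61209 +409.57964 +151.72490]
  H  [+0.27918 -0.41004 +1.00000]
B = K⁻¹H; ‖b₁‖=1.167335, ‖b₂‖=1.167335; λ = 2/(‖b₁‖+‖b₂‖) = 0.856652, sign → tz>0 ⇒ λ=+0.856652
r₁ = λ·B[:,0] = (+0.81256,-0.53156,+0.23916); r₂ = λ·B[:,1] = (+0.58277,+0.73280,-0.35126)
r₃ = r₁×r₂ = (+0.01146,+0.42479,+0.90522); SVD([r₁ r₂ r₃]) → R = UVᵀ:
  R  [+0.81256 +0.58277 +0.01146]
  R  [-0.53156 +0.73280 +0.42479]
  R  [+0.23916 -0.35126 +0.90522]
t = (+0.04230, -0.13667, +0.85665) m
tr R = 2.450575; θ = arccos((tr R − 1)/2) = 0.759344 rad = 43.507°
axis k = ((R−Rᵀ)₃₂, (R−Rᵀ)₁₃, (R−Rᵀ)₂₁) / (2 sinθ) = (-0.563624, -0.165369, -0.809309)
rvec = θ·k = (-0.427985, -0.125572, -0.614544)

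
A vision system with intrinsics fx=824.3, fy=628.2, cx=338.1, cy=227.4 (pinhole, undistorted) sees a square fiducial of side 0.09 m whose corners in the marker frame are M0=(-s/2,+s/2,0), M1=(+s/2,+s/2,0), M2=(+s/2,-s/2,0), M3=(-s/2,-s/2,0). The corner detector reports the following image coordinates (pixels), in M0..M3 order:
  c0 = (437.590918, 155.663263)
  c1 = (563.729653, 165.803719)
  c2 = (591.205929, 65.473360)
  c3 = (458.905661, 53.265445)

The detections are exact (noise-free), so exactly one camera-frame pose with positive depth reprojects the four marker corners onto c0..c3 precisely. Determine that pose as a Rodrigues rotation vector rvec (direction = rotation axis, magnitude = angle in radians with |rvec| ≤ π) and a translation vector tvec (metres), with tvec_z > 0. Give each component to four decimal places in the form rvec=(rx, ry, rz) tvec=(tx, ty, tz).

rvec=(0.3238, -0.0764, 0.1073) tvec=(0.1185, -0.1031, 0.5583)

Intrinsics K: fx=824.3, fy=628.2, cx=338.1, cy=227.4
Marker side s = 0.09 m; corners in marker frame (Z=0):
  M0 = (-0.0450, +0.0450, 0)
  M1 = (+0.0450, +0.0450, 0)
  M2 = (+0.0450, -0.0450, 0)
  M3 = (-0.0450, -0.0450, 0)
Detected image corners:
  c0 = (437.590918, 155.663263) px
  c1 = (563.729653, 165.803719) px
  c2 = (591.205929, 65.473360) px
  c3 = (458.905661, 53.265445) px
Planar DLT: solve 8×8 A·h = b for H (H[2,2]=1):
  H  [+1519.42293 +16.35668 +513.02927]
  H  [+142.00326 +1187.91241 +111.37216]
  H  [+0.16479 +0.56092 +1.00000]
B = K⁻¹H; ‖b₁‖=1.791073, ‖b₂‖=1.791073; λ = 2/(‖b₁‖+‖b₂‖) = 0.558325, sign → tz>0 ⇒ λ=+0.558325
r₁ = λ·B[:,0] = (+0.99142,+0.09290,+0.09201); r₂ = λ·B[:,1] = (-0.11737,+0.94241,+0.31317)
r₃ = r₁×r₂ = (-0.05761,-0.32129,+0.94523); SVD([r₁ r₂ r₃]) → R = UVᵀ:
  R  [+0.99142 -0.11737 -0.05761]
  R  [+0.09290 +0.94241 -0.32129]
  R  [+0.09201 +0.31317 +0.94523]
t = (+0.11849, -0.10312, +0.55832) m
tr R = 2.879057; θ = arccos((tr R − 1)/2) = 0.349545 rad = 20.027°
axis k = ((R−Rᵀ)₃₂, (R−Rᵀ)₁₃, (R−Rᵀ)₂₁) / (2 sinθ) = (+0.926300, -0.218444, +0.307001)
rvec = θ·k = (+0.323783, -0.076356, +0.107311)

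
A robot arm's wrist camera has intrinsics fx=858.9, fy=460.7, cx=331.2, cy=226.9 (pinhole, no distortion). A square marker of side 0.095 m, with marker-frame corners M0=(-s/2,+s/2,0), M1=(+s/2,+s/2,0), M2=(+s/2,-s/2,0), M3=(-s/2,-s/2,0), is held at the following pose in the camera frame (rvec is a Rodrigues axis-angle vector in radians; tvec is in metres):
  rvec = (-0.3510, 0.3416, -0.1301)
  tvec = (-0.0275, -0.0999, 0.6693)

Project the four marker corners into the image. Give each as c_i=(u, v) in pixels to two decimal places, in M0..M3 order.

Intrinsics K: fx=858.9, fy=460.7, cx=331.2, cy=226.9
Marker side s = 0.095 m; corners in marker frame (Z=0):
  M0 = (-0.0475, +0.0475, 0)
  M1 = (+0.0475, +0.0475, 0)
  M2 = (+0.0475, -0.0475, 0)
  M3 = (-0.0475, -0.0475, 0)
rvec = (-0.3510, 0.3416, -0.1301), |rvec| = θ = 0.50677 rad = 29.036°
Rodrigues: sinθ=0.48536, 1−cosθ=0.12568; R = I + sinθ·[k]× + (1−cosθ)·[k]×²:
    [+0.93461 +0.06592 +0.34951]
    [-0.18328 +0.93142 +0.31442]
    [-0.30482 -0.35792 +0.88260]
t = (-0.0275, -0.0999, 0.6693) m
M0: Pc = R·M0+t = (-0.06876, -0.04695, +0.66678); u = 858.9·(-0.06876)/0.66678 + 331.2 = 242.6245, v = 460.7·(-0.04695)/0.66678 + 226.9 = 194.4595
M1: Pc = R·M1+t = (+0.02003, -0.06436, +0.63782); u = 858.9·(+0.02003)/0.63782 + 331.2 = 358.1665, v = 460.7·(-0.06436)/0.63782 + 226.9 = 180.4102
M2: Pc = R·M2+t = (+0.01376, -0.15285, +0.67182); u = 858.9·(+0.01376)/0.67182 + 331.2 = 348.7949, v = 460.7·(-0.15285)/0.67182 + 226.9 = 122.0847
M3: Pc = R·M3+t = (-0.07503, -0.13544, +0.70078); u = 858.9·(-0.07503)/0.70078 + 331.2 = 239.2464, v = 460.7·(-0.13544)/0.70078 + 226.9 = 137.8625

c0=(242.62, 194.46) c1=(358.17, 180.41) c2=(348.79, 122.08) c3=(239.25, 137.86)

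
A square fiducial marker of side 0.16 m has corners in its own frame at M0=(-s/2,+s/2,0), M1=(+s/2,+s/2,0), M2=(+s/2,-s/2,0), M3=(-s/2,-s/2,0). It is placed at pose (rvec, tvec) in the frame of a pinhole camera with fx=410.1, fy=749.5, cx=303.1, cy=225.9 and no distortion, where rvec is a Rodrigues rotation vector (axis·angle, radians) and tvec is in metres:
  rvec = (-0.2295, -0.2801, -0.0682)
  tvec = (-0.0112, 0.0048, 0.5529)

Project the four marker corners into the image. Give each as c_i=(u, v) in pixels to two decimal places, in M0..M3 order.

Intrinsics K: fx=410.1, fy=749.5, cx=303.1, cy=225.9
Marker side s = 0.16 m; corners in marker frame (Z=0):
  M0 = (-0.0800, +0.0800, 0)
  M1 = (+0.0800, +0.0800, 0)
  M2 = (+0.0800, -0.0800, 0)
  M3 = (-0.0800, -0.0800, 0)
rvec = (-0.2295, -0.2801, -0.0682), |rvec| = θ = 0.36848 rad = 21.112°
Rodrigues: sinθ=0.36020, 1−cosθ=0.06712; R = I + sinθ·[k]× + (1−cosθ)·[k]×²:
    [+0.95891 +0.09845 -0.26607]
    [-0.03489 +0.97166 +0.23379]
    [+0.28154 -0.21490 +0.93518]
t = (-0.0112, 0.0048, 0.5529) m
M0: Pc = R·M0+t = (-0.08004, +0.08532, +0.51318); u = 410.1·(-0.08004)/0.51318 + 303.1 = 239.1399, v = 749.5·(+0.08532)/0.51318 + 225.9 = 350.5146
M1: Pc = R·M1+t = (+0.07339, +0.07974, +0.55823); u = 410.1·(+0.07339)/0.55823 + 303.1 = 357.0145, v = 749.5·(+0.07974)/0.55823 + 225.9 = 332.9642
M2: Pc = R·M2+t = (+0.05764, -0.07572, +0.59262); u = 410.1·(+0.05764)/0.59262 + 303.1 = 342.9861, v = 749.5·(-0.07572)/0.59262 + 225.9 = 130.1294
M3: Pc = R·M3+t = (-0.09579, -0.07014, +0.54757); u = 410.1·(-0.09579)/0.54757 + 303.1 = 231.3592, v = 749.5·(-0.07014)/0.54757 + 225.9 = 129.8912

c0=(239.14, 350.51) c1=(357.01, 332.96) c2=(342.99, 130.13) c3=(231.36, 129.89)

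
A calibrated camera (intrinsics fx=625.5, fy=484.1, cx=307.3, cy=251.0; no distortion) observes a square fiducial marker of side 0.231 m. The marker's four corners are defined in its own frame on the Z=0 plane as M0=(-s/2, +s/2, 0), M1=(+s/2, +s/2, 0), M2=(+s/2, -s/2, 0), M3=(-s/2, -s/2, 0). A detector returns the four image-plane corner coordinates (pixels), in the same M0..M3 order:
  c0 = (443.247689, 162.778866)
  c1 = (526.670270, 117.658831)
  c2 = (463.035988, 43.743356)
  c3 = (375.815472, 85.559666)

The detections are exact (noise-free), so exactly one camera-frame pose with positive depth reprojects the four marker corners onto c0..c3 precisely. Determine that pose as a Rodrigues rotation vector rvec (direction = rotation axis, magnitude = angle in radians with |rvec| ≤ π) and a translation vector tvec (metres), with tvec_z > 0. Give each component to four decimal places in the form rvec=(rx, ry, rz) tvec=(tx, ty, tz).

rvec=(-0.0397, -0.2643, -0.6075) tvec=(0.2882, -0.3798, 1.2346)

Intrinsics K: fx=625.5, fy=484.1, cx=307.3, cy=251.0
Marker side s = 0.231 m; corners in marker frame (Z=0):
  M0 = (-0.1155, +0.1155, 0)
  M1 = (+0.1155, +0.1155, 0)
  M2 = (+0.1155, -0.1155, 0)
  M3 = (-0.1155, -0.1155, 0)
Detected image corners:
  c0 = (443.247689, 162.778866) px
  c1 = (526.670270, 117.658831) px
  c2 = (463.035988, 43.743356) px
  c3 = (375.815472, 85.559666) px
Planar DLT: solve 8×8 A·h = b for H (H[2,2]=1):
  H  [+463.44697 +298.34086 +453.34218]
  H  [-166.87983 +330.32221 +102.05594]
  H  [+0.20814 +0.03283 +1.00000]
B = K⁻¹H; ‖b₁‖=0.810000, ‖b₂‖=0.810000; λ = 2/(‖b₁‖+‖b₂‖) = 1.234568, sign → tz>0 ⇒ λ=+1.234568
r₁ = λ·B[:,0] = (+0.78847,-0.55882,+0.25697); r₂ = λ·B[:,1] = (+0.56893,+0.82138,+0.04053)
r₃ = r₁×r₂ = (-0.23372,+0.11424,+0.96557); SVD([r₁ r₂ r₃]) → R = UVᵀ:
  R  [+0.78847 +0.56893 -0.23372]
  R  [-0.55882 +0.82138 +0.11424]
  R  [+0.25697 +0.04053 +0.96557]
t = (+0.28825, -0.37984, +1.23457) m
tr R = 2.575429; θ = arccos((tr R − 1)/2) = 0.663706 rad = 38.028°
axis k = ((R−Rᵀ)₃₂, (R−Rᵀ)₁₃, (R−Rᵀ)₂₁) / (2 sinθ) = (-0.059827, -0.398256, -0.915321)
rvec = θ·k = (-0.039708, -0.264325, -0.607504)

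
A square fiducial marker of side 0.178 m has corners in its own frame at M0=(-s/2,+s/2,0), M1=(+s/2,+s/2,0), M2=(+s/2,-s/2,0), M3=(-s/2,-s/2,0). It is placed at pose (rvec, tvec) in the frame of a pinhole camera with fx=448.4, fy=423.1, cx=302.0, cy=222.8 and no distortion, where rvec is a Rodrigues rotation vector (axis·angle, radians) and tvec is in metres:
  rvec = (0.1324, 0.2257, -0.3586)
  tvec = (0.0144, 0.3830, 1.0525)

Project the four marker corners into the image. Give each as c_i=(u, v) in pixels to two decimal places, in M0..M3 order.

Intrinsics K: fx=448.4, fy=423.1, cx=302.0, cy=222.8
Marker side s = 0.178 m; corners in marker frame (Z=0):
  M0 = (-0.0890, +0.0890, 0)
  M1 = (+0.0890, +0.0890, 0)
  M2 = (+0.0890, -0.0890, 0)
  M3 = (-0.0890, -0.0890, 0)
rvec = (0.1324, 0.2257, -0.3586), |rvec| = θ = 0.44392 rad = 25.435°
Rodrigues: sinθ=0.42948, 1−cosθ=0.09692; R = I + sinθ·[k]× + (1−cosθ)·[k]×²:
    [+0.91170 +0.36164 +0.19501]
    [-0.33224 +0.92813 -0.16790]
    [-0.24171 +0.08829 +0.96632]
t = (0.0144, 0.3830, 1.0525) m
M0: Pc = R·M0+t = (-0.03456, +0.49517, +1.08187); u = 448.4·(-0.03456)/1.08187 + 302.0 = 287.6779, v = 423.1·(+0.49517)/1.08187 + 222.8 = 416.4533
M1: Pc = R·M1+t = (+0.12773, +0.43603, +1.03885); u = 448.4·(+0.12773)/1.03885 + 302.0 = 357.1310, v = 423.1·(+0.43603)/1.03885 + 222.8 = 400.3877
M2: Pc = R·M2+t = (+0.06336, +0.27083, +1.02313); u = 448.4·(+0.06336)/1.02313 + 302.0 = 329.7664, v = 423.1·(+0.27083)/1.02313 + 222.8 = 334.7964
M3: Pc = R·M3+t = (-0.09893, +0.32997, +1.06615); u = 448.4·(-0.09893)/1.06615 + 302.0 = 260.3938, v = 423.1·(+0.32997)/1.06615 + 222.8 = 353.7458

c0=(287.68, 416.45) c1=(357.13, 400.39) c2=(329.77, 334.80) c3=(260.39, 353.75)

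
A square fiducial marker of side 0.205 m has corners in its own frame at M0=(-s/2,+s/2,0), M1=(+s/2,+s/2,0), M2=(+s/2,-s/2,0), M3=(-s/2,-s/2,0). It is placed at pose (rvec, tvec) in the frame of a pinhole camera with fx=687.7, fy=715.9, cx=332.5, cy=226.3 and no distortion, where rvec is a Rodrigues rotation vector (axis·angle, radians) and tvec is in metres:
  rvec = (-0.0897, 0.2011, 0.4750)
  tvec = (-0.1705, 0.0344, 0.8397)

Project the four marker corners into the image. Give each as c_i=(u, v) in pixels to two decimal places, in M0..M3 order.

Intrinsics K: fx=687.7, fy=715.9, cx=332.5, cy=226.3
Marker side s = 0.205 m; corners in marker frame (Z=0):
  M0 = (-0.1025, +0.1025, 0)
  M1 = (+0.1025, +0.1025, 0)
  M2 = (+0.1025, -0.1025, 0)
  M3 = (-0.1025, -0.1025, 0)
rvec = (-0.0897, 0.2011, 0.4750), |rvec| = θ = 0.52356 rad = 29.998°
Rodrigues: sinθ=0.49996, 1−cosθ=0.13395; R = I + sinθ·[k]× + (1−cosθ)·[k]×²:
    [+0.86998 -0.46241 +0.17122]
    [+0.44478 +0.88581 +0.13234]
    [-0.21286 -0.03898 +0.97631]
t = (-0.1705, 0.0344, 0.8397) m
M0: Pc = R·M0+t = (-0.30707, +0.07961, +0.85752); u = 687.7·(-0.30707)/0.85752 + 332.5 = 86.2420, v = 715.9·(+0.07961)/0.85752 + 226.3 = 292.7584
M1: Pc = R·M1+t = (-0.12872, +0.17079, +0.81389); u = 687.7·(-0.12872)/0.81389 + 332.5 = 223.7334, v = 715.9·(+0.17079)/0.81389 + 226.3 = 376.5239
M2: Pc = R·M2+t = (-0.03393, -0.01081, +0.82188); u = 687.7·(-0.03393)/0.82188 + 332.5 = 304.1091, v = 715.9·(-0.01081)/0.82188 + 226.3 = 216.8878
M3: Pc = R·M3+t = (-0.21228, -0.10199, +0.86551); u = 687.7·(-0.21228)/0.86551 + 332.5 = 163.8348, v = 715.9·(-0.10199)/0.86551 + 226.3 = 141.9439

c0=(86.24, 292.76) c1=(223.73, 376.52) c2=(304.11, 216.89) c3=(163.83, 141.94)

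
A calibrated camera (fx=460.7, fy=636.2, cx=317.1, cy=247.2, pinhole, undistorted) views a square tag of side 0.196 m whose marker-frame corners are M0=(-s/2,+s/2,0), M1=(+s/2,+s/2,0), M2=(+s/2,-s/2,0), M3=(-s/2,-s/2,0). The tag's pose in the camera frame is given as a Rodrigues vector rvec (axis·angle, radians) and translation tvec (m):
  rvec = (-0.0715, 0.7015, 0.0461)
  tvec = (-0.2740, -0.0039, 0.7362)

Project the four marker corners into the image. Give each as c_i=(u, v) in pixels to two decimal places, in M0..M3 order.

c0=(111.11, 320.83) c1=(175.20, 338.21) c2=(186.11, 153.56) c3=(121.09, 165.46)

Intrinsics K: fx=460.7, fy=636.2, cx=317.1, cy=247.2
Marker side s = 0.196 m; corners in marker frame (Z=0):
  M0 = (-0.0980, +0.0980, 0)
  M1 = (+0.0980, +0.0980, 0)
  M2 = (+0.0980, -0.0980, 0)
  M3 = (-0.0980, -0.0980, 0)
rvec = (-0.0715, 0.7015, 0.0461), |rvec| = θ = 0.70664 rad = 40.487°
Rodrigues: sinθ=0.64928, 1−cosθ=0.23945; R = I + sinθ·[k]× + (1−cosθ)·[k]×²:
    [+0.76300 -0.06641 +0.64298]
    [+0.01831 +0.99653 +0.08120]
    [-0.64614 -0.05019 +0.76157]
t = (-0.2740, -0.0039, 0.7362) m
M0: Pc = R·M0+t = (-0.35528, +0.09197, +0.79460); u = 460.7·(-0.35528)/0.79460 + 317.1 = 111.1123, v = 636.2·(+0.09197)/0.79460 + 247.2 = 320.8326
M1: Pc = R·M1+t = (-0.20573, +0.09555, +0.66796); u = 460.7·(-0.20573)/0.66796 + 317.1 = 175.2026, v = 636.2·(+0.09555)/0.66796 + 247.2 = 338.2105
M2: Pc = R·M2+t = (-0.19272, -0.09977, +0.67780); u = 460.7·(-0.19272)/0.67780 + 317.1 = 186.1092, v = 636.2·(-0.09977)/0.67780 + 247.2 = 153.5568
M3: Pc = R·M3+t = (-0.34227, -0.10335, +0.80444); u = 460.7·(-0.34227)/0.80444 + 317.1 = 121.0856, v = 636.2·(-0.10335)/0.80444 + 247.2 = 165.4615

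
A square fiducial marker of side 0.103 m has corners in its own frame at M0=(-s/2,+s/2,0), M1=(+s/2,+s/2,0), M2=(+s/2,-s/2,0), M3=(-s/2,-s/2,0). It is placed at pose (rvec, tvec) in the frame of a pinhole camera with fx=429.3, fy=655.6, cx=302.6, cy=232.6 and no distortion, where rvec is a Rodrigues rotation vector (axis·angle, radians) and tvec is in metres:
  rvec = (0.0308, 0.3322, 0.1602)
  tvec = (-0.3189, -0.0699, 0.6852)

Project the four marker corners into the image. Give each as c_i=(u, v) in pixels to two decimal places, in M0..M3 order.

Intrinsics K: fx=429.3, fy=655.6, cx=302.6, cy=232.6
Marker side s = 0.103 m; corners in marker frame (Z=0):
  M0 = (-0.0515, +0.0515, 0)
  M1 = (+0.0515, +0.0515, 0)
  M2 = (+0.0515, -0.0515, 0)
  M3 = (-0.0515, -0.0515, 0)
rvec = (0.0308, 0.3322, 0.1602), |rvec| = θ = 0.37009 rad = 21.205°
Rodrigues: sinθ=0.36170, 1−cosθ=0.06771; R = I + sinθ·[k]× + (1−cosθ)·[k]×²:
    [+0.93276 -0.15151 +0.32711]
    [+0.16163 +0.98684 -0.00379]
    [-0.32223 +0.05641 +0.94498]
t = (-0.3189, -0.0699, 0.6852) m
M0: Pc = R·M0+t = (-0.37474, -0.02740, +0.70470); u = 429.3·(-0.37474)/0.70470 + 302.6 = 74.3100, v = 655.6·(-0.02740)/0.70470 + 232.6 = 207.1080
M1: Pc = R·M1+t = (-0.27867, -0.01075, +0.67151); u = 429.3·(-0.27867)/0.67151 + 302.6 = 124.4477, v = 655.6·(-0.01075)/0.67151 + 232.6 = 222.1010
M2: Pc = R·M2+t = (-0.26306, -0.11240, +0.66570); u = 429.3·(-0.26306)/0.66570 + 302.6 = 132.9566, v = 655.6·(-0.11240)/0.66570 + 232.6 = 121.9066
M3: Pc = R·M3+t = (-0.35913, -0.12905, +0.69889); u = 429.3·(-0.35913)/0.69889 + 302.6 = 81.9981, v = 655.6·(-0.12905)/0.69889 + 232.6 = 111.5470

c0=(74.31, 207.11) c1=(124.45, 222.10) c2=(132.96, 121.91) c3=(82.00, 111.55)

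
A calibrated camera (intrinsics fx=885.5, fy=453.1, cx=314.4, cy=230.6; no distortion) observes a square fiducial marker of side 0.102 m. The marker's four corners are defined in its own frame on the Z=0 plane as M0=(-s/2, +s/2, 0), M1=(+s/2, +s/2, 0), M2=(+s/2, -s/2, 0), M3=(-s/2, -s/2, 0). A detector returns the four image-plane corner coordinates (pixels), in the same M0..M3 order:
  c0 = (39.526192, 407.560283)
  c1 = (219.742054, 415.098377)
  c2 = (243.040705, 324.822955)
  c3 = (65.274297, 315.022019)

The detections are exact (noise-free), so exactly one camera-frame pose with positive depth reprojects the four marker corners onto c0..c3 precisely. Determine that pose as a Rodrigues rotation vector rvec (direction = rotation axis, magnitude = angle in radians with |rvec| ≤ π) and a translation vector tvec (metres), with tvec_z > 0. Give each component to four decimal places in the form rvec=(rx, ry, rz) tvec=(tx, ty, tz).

rvec=(-0.0423, -0.1318, 0.1317) tvec=(-0.0984, 0.1513, 0.5085)

Intrinsics K: fx=885.5, fy=453.1, cx=314.4, cy=230.6
Marker side s = 0.102 m; corners in marker frame (Z=0):
  M0 = (-0.0510, +0.0510, 0)
  M1 = (+0.0510, +0.0510, 0)
  M2 = (+0.0510, -0.0510, 0)
  M3 = (-0.0510, -0.0510, 0)
Detected image corners:
  c0 = (39.526192, 407.560283) px
  c1 = (219.742054, 415.098377) px
  c2 = (243.040705, 324.822955) px
  c3 = (65.274297, 315.022019) px
Planar DLT: solve 8×8 A·h = b for H (H[2,2]=1):
  H  [+1790.53327 -254.40617 +143.10900]
  H  [+177.24467 +859.58013 +365.44946]
  H  [+0.25215 -0.09962 +1.00000]
B = K⁻¹H; ‖b₁‖=1.966558, ‖b₂‖=1.966558; λ = 2/(‖b₁‖+‖b₂‖) = 0.508503, sign → tz>0 ⇒ λ=+0.508503
r₁ = λ·B[:,0] = (+0.98270,+0.13366,+0.12822); r₂ = λ·B[:,1] = (-0.12811,+0.99047,-0.05066)
r₃ = r₁×r₂ = (-0.13377,+0.03335,+0.99045); SVD([r₁ r₂ r₃]) → R = UVᵀ:
  R  [+0.98270 -0.12811 -0.13377]
  R  [+0.13366 +0.99047 +0.03335]
  R  [+0.12822 -0.05066 +0.99045]
t = (-0.09836, +0.15134, +0.50850) m
tr R = 2.963614; θ = arccos((tr R − 1)/2) = 0.191040 rad = 10.946°
axis k = ((R−Rᵀ)₃₂, (R−Rᵀ)₁₃, (R−Rᵀ)₂₁) / (2 sinθ) = (-0.221216, -0.689875, +0.689301)
rvec = θ·k = (-0.042261, -0.131794, +0.131684)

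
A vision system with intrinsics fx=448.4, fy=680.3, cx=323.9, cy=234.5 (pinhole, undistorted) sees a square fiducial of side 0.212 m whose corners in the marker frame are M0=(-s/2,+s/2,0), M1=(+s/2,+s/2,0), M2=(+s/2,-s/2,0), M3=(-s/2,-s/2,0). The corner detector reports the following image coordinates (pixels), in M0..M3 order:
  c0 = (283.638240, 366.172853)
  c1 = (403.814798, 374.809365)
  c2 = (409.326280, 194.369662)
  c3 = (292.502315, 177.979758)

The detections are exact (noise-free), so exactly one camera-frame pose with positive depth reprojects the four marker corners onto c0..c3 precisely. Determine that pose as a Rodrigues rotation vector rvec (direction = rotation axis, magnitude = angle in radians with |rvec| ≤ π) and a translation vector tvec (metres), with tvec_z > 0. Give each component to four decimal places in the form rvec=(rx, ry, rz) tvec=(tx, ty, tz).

rvec=(-0.0893, -0.1660, 0.0717) tvec=(0.0432, 0.0492, 0.7825)

Intrinsics K: fx=448.4, fy=680.3, cx=323.9, cy=234.5
Marker side s = 0.212 m; corners in marker frame (Z=0):
  M0 = (-0.1060, +0.1060, 0)
  M1 = (+0.1060, +0.1060, 0)
  M2 = (+0.1060, -0.1060, 0)
  M3 = (-0.1060, -0.1060, 0)
Detected image corners:
  c0 = (283.638240, 366.172853) px
  c1 = (403.814798, 374.809365) px
  c2 = (409.326280, 194.369662) px
  c3 = (292.502315, 177.979758) px
Planar DLT: solve 8×8 A·h = b for H (H[2,2]=1):
  H  [+630.62969 -75.72894 +348.66423]
  H  [+116.77146 +835.36081 +277.28872]
  H  [+0.20663 -0.12092 +1.00000]
B = K⁻¹H; ‖b₁‖=1.277960, ‖b₂‖=1.277960; λ = 2/(‖b₁‖+‖b₂‖) = 0.782497, sign → tz>0 ⇒ λ=+0.782497
r₁ = λ·B[:,0] = (+0.98371,+0.07858,+0.16169); r₂ = λ·B[:,1] = (-0.06381,+0.99347,-0.09462)
r₃ = r₁×r₂ = (-0.16807,+0.08276,+0.98230); SVD([r₁ r₂ r₃]) → R = UVᵀ:
  R  [+0.98371 -0.06381 -0.16807]
  R  [+0.07858 +0.99347 +0.08276]
  R  [+0.16169 -0.09462 +0.98230]
t = (+0.04322, +0.04922, +0.78250) m
tr R = 2.959470; θ = arccos((tr R − 1)/2) = 0.201661 rad = 11.554°
axis k = ((R−Rᵀ)₃₂, (R−Rᵀ)₁₃, (R−Rᵀ)₂₁) / (2 sinθ) = (-0.442788, -0.823168, +0.355435)
rvec = θ·k = (-0.089293, -0.166001, +0.071677)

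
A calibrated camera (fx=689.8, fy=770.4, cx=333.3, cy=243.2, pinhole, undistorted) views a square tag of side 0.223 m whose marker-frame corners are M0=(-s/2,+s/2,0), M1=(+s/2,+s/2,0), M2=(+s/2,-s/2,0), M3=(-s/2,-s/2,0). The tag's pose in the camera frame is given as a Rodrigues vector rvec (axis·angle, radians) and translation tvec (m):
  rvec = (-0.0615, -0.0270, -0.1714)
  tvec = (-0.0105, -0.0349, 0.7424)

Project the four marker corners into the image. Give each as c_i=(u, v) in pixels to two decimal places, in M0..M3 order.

c0=(237.94, 341.75) c1=(443.78, 301.39) c2=(406.84, 75.85) c3=(204.27, 113.34)

Intrinsics K: fx=689.8, fy=770.4, cx=333.3, cy=243.2
Marker side s = 0.223 m; corners in marker frame (Z=0):
  M0 = (-0.1115, +0.1115, 0)
  M1 = (+0.1115, +0.1115, 0)
  M2 = (+0.1115, -0.1115, 0)
  M3 = (-0.1115, -0.1115, 0)
rvec = (-0.0615, -0.0270, -0.1714), |rvec| = θ = 0.18409 rad = 10.548°
Rodrigues: sinθ=0.18305, 1−cosθ=0.01690; R = I + sinθ·[k]× + (1−cosθ)·[k]×²:
    [+0.98499 +0.17126 -0.02159]
    [-0.16961 +0.98347 +0.06346]
    [+0.03210 -0.05885 +0.99775]
t = (-0.0105, -0.0349, 0.7424) m
M0: Pc = R·M0+t = (-0.10123, +0.09367, +0.73226); u = 689.8·(-0.10123)/0.73226 + 333.3 = 237.9391, v = 770.4·(+0.09367)/0.73226 + 243.2 = 341.7464
M1: Pc = R·M1+t = (+0.11842, +0.05585, +0.73942); u = 689.8·(+0.11842)/0.73942 + 333.3 = 443.7753, v = 770.4·(+0.05585)/0.73942 + 243.2 = 301.3854
M2: Pc = R·M2+t = (+0.08023, -0.16347, +0.75254); u = 689.8·(+0.08023)/0.75254 + 333.3 = 406.8416, v = 770.4·(-0.16347)/0.75254 + 243.2 = 75.8531
M3: Pc = R·M3+t = (-0.13942, -0.12565, +0.74538); u = 689.8·(-0.13942)/0.74538 + 333.3 = 204.2745, v = 770.4·(-0.12565)/0.74538 + 243.2 = 113.3373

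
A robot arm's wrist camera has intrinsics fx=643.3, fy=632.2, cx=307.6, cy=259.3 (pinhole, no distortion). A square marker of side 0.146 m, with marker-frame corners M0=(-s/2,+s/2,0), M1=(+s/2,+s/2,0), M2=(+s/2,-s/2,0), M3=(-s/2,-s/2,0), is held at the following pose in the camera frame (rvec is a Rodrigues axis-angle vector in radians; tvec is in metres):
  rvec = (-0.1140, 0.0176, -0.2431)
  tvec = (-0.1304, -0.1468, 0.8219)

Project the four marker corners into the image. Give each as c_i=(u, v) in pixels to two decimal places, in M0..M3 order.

Intrinsics K: fx=643.3, fy=632.2, cx=307.6, cy=259.3
Marker side s = 0.146 m; corners in marker frame (Z=0):
  M0 = (-0.0730, +0.0730, 0)
  M1 = (+0.0730, +0.0730, 0)
  M2 = (+0.0730, -0.0730, 0)
  M3 = (-0.0730, -0.0730, 0)
rvec = (-0.1140, 0.0176, -0.2431), |rvec| = θ = 0.26908 rad = 15.417°
Rodrigues: sinθ=0.26584, 1−cosθ=0.03598; R = I + sinθ·[k]× + (1−cosθ)·[k]×²:
    [+0.97048 +0.23918 +0.03116]
    [-0.24117 +0.96417 +0.11050]
    [-0.00362 -0.11476 +0.99339]
t = (-0.1304, -0.1468, 0.8219) m
M0: Pc = R·M0+t = (-0.18378, -0.05881, +0.81379); u = 643.3·(-0.18378)/0.81379 + 307.6 = 162.3180, v = 632.2·(-0.05881)/0.81379 + 259.3 = 213.6129
M1: Pc = R·M1+t = (-0.04210, -0.09402, +0.81326); u = 643.3·(-0.04210)/0.81326 + 307.6 = 274.3021, v = 632.2·(-0.09402)/0.81326 + 259.3 = 186.2110
M2: Pc = R·M2+t = (-0.07702, -0.23479, +0.83001); u = 643.3·(-0.07702)/0.83001 + 307.6 = 247.9093, v = 632.2·(-0.23479)/0.83001 + 259.3 = 80.4663
M3: Pc = R·M3+t = (-0.21870, -0.19958, +0.83054); u = 643.3·(-0.21870)/0.83054 + 307.6 = 138.2010, v = 632.2·(-0.19958)/0.83054 + 259.3 = 107.3826

c0=(162.32, 213.61) c1=(274.30, 186.21) c2=(247.91, 80.47) c3=(138.20, 107.38)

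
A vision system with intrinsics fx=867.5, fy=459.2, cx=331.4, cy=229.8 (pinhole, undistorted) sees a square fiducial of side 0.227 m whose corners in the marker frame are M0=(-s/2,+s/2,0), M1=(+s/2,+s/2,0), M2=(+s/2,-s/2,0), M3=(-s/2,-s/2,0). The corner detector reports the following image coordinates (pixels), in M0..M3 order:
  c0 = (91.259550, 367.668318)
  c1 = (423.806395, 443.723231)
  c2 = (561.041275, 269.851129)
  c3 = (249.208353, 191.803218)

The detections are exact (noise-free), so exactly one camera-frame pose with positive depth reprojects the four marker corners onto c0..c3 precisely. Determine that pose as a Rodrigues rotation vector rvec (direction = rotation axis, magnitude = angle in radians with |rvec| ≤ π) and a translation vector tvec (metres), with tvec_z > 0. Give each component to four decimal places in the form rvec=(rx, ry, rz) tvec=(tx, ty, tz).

Intrinsics K: fx=867.5, fy=459.2, cx=331.4, cy=229.8
Marker side s = 0.227 m; corners in marker frame (Z=0):
  M0 = (-0.1135, +0.1135, 0)
  M1 = (+0.1135, +0.1135, 0)
  M2 = (+0.1135, -0.1135, 0)
  M3 = (-0.1135, -0.1135, 0)
Detected image corners:
  c0 = (91.259550, 367.668318) px
  c1 = (423.806395, 443.723231) px
  c2 = (561.041275, 269.851129) px
  c3 = (249.208353, 191.803218) px
Planar DLT: solve 8×8 A·h = b for H (H[2,2]=1):
  H  [+1466.46246 -721.16886 +335.80480]
  H  [+385.88366 +701.36446 +316.74950]
  H  [+0.14561 -0.21652 +1.00000]
B = K⁻¹H; ‖b₁‖=1.811864, ‖b₂‖=1.811864; λ = 2/(‖b₁‖+‖b₂‖) = 0.551918, sign → tz>0 ⇒ λ=+0.551918
r₁ = λ·B[:,0] = (+0.90229,+0.42358,+0.08037); r₂ = λ·B[:,1] = (-0.41317,+0.90278,-0.11950)
r₃ = r₁×r₂ = (-0.12317,+0.07462,+0.98958); SVD([r₁ r₂ r₃]) → R = UVᵀ:
  R  [+0.90229 -0.41317 -0.12317]
  R  [+0.42358 +0.90278 +0.07462]
  R  [+0.08037 -0.11950 +0.98958]
t = (+0.00280, +0.10451, +0.55192) m
tr R = 2.794643; θ = arccos((tr R − 1)/2) = 0.457133 rad = 26.192°
axis k = ((R−Rᵀ)₃₂, (R−Rᵀ)₁₃, (R−Rᵀ)₂₁) / (2 sinθ) = (-0.219901, -0.230568, +0.947883)
rvec = θ·k = (-0.100524, -0.105400, +0.433309)

rvec=(-0.1005, -0.1054, 0.4333) tvec=(0.0028, 0.1045, 0.5519)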